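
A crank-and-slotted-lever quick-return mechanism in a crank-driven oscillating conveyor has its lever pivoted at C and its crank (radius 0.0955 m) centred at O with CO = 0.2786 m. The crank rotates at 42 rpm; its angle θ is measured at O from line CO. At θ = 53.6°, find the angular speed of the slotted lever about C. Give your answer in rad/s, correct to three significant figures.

ω = 4.398 rad/s (from 42 rpm).
Crank pin A relative to C: A = (d + r cosθ, r sinθ); lever angle φ = atan2(r sinθ, d + r cosθ).
Differentiating tanφ: φ̇ = rω(d cosθ + r)/(d² + r² + 2dr cosθ).
d² + r² + 2dr cosθ = |CA|² = 0.118316 m²;  d cosθ + r = +0.26083 m.
|ω_lever| = |0.0955·4.398·+0.26083| / 0.118316 = 0.92596 rad/s.

0.926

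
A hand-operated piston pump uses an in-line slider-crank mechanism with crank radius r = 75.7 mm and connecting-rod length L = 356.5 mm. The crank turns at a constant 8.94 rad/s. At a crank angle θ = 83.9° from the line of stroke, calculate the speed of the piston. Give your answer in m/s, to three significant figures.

0.688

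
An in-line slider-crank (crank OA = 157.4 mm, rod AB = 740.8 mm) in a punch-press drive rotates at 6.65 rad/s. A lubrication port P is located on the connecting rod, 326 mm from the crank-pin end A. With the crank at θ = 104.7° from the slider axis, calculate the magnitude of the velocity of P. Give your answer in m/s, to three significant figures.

ω = 6.65 rad/s.  Crank-pin speed |V_A| = rω = 1.0467 m/s, perpendicular to OA.
Rod angle: sinφ = −(r/L) sinθ ⇒ φ = -11.860°; ω_rod = −rω cosθ/√(L²−r²sin²θ) = +0.36637 rad/s.
V_P = V_A + ω_rod × AP, with AP = 0.326 m along the rod.
Components: V_Px = −rω sinθ − a·ω_rod·sinφ = -0.9879 m/s;  V_Py = rω cosθ + a·ω_rod·cosφ = -0.14872 m/s.
|V_P| = √(V_Px² + V_Py²) = 0.99903 m/s.

0.999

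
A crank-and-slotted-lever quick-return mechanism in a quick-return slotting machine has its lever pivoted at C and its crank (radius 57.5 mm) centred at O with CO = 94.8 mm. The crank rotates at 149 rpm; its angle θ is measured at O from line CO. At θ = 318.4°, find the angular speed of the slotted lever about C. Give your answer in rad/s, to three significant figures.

5.63

ω = 15.6 rad/s (from 149 rpm).
Crank pin A relative to C: A = (d + r cosθ, r sinθ); lever angle φ = atan2(r sinθ, d + r cosθ).
Differentiating tanφ: φ̇ = rω(d cosθ + r)/(d² + r² + 2dr cosθ).
d² + r² + 2dr cosθ = |CA|² = 0.0204458 m²;  d cosθ + r = +0.12839 m.
|ω_lever| = |0.0575·15.6·+0.12839| / 0.0204458 = 5.634 rad/s.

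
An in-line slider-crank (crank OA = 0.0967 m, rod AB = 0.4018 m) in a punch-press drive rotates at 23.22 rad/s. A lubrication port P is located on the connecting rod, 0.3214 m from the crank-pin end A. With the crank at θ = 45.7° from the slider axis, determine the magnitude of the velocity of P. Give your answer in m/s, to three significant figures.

1.85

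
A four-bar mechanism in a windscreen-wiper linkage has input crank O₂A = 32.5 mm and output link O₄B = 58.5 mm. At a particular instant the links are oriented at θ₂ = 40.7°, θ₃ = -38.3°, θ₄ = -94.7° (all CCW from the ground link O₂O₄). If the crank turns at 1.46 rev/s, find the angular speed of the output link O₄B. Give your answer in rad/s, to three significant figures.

6.01

ω₂ = 9.173 rad/s (from 1.46 rev/s).
Differentiating the loop-closure r₂e^{iθ₂}+r₃e^{iθ₃}=r₁+r₄e^{iθ₄} gives r₂ω₂e^{iθ₂}+r₃ω₃e^{iθ₃}=r₄ω₄e^{iθ₄}.
Eliminating the other unknown: ω₄ = r₂ω₂ sin(θ₂−θ₃) / [r₄ sin(θ₄−θ₃)].
Numerator sine = +0.98163; denominator sine = -0.83292.
Result = 0.0325·9.173·(+0.98163) / (0.0585·(-0.83292)) = -6.0062 rad/s; magnitude 6.0062 rad/s.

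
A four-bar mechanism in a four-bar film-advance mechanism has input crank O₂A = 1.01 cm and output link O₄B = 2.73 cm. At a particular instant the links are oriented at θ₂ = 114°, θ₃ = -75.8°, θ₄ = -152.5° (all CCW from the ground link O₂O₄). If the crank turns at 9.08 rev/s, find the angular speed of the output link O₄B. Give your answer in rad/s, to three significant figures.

3.69

ω₂ = 57.05 rad/s (from 9.08 rev/s).
Differentiating the loop-closure r₂e^{iθ₂}+r₃e^{iθ₃}=r₁+r₄e^{iθ₄} gives r₂ω₂e^{iθ₂}+r₃ω₃e^{iθ₃}=r₄ω₄e^{iθ₄}.
Eliminating the other unknown: ω₄ = r₂ω₂ sin(θ₂−θ₃) / [r₄ sin(θ₄−θ₃)].
Numerator sine = -0.17021; denominator sine = -0.97318.
Result = 0.0101·57.05·(-0.17021) / (0.0273·(-0.97318)) = +3.6916 rad/s; magnitude 3.6916 rad/s.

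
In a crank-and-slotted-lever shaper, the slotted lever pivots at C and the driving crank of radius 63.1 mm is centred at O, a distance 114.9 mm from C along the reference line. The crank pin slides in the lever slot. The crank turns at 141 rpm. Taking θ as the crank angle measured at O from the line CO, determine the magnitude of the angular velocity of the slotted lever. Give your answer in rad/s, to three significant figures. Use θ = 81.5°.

3.86

ω = 14.77 rad/s (from 141 rpm).
Crank pin A relative to C: A = (d + r cosθ, r sinθ); lever angle φ = atan2(r sinθ, d + r cosθ).
Differentiating tanφ: φ̇ = rω(d cosθ + r)/(d² + r² + 2dr cosθ).
d² + r² + 2dr cosθ = |CA|² = 0.0193269 m²;  d cosθ + r = +0.080083 m.
|ω_lever| = |0.0631·14.77·+0.080083| / 0.0193269 = 3.8606 rad/s.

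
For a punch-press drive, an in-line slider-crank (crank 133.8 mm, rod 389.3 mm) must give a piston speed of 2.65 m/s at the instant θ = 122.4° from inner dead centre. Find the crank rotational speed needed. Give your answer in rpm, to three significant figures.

277

For an in-line slider-crank, |v_piston| = rω|sinθ|·[1 + r cosθ/√(L² − r² sin²θ)].
With r = 0.1338 m, L = 0.3893 m, θ = 122.4°: the bracketed kinematic factor |dx/dθ| = 0.091231 m.
ω = v/|dx/dθ| = 2.65/0.091231 = 29.047 rad/s.
N = 60ω/(2π) = 277.38 rpm.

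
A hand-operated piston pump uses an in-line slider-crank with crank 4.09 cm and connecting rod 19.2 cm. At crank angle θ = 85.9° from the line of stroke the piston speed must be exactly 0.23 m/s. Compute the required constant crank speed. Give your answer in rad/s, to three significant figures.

For an in-line slider-crank, |v_piston| = rω|sinθ|·[1 + r cosθ/√(L² − r² sin²θ)].
With r = 0.0409 m, L = 0.192 m, θ = 85.9°: the bracketed kinematic factor |dx/dθ| = 0.041431 m.
ω = v/|dx/dθ| = 0.23/0.041431 = 5.5514 rad/s.

5.55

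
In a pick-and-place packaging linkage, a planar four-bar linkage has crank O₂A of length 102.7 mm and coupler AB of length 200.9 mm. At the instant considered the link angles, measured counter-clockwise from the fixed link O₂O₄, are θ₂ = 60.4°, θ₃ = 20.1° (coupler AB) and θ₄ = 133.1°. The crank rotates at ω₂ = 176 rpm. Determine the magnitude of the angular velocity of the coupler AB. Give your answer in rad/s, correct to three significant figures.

9.77

ω₂ = 18.43 rad/s (from 176 rpm).
Differentiating the loop-closure r₂e^{iθ₂}+r₃e^{iθ₃}=r₁+r₄e^{iθ₄} gives r₂ω₂e^{iθ₂}+r₃ω₃e^{iθ₃}=r₄ω₄e^{iθ₄}.
Eliminating the other unknown: ω₃ = r₂ω₂ sin(θ₄−θ₂) / [r₃ sin(θ₃−θ₄)].
Numerator sine = +0.95476; denominator sine = -0.92050.
Result = 0.1027·18.43·(+0.95476) / (0.2009·(-0.92050)) = -9.7724 rad/s; magnitude 9.7724 rad/s.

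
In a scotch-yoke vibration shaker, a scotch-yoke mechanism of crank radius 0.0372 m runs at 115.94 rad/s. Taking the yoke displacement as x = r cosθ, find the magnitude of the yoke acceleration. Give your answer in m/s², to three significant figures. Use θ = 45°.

354

ω = 115.9 rad/s
x = r cosθ ⇒ ẍ = −rω² cosθ (ω constant).
|a| = rω²|cosθ| = 0.0372·(115.9)²·|cos 45°| = 353.59 m/s².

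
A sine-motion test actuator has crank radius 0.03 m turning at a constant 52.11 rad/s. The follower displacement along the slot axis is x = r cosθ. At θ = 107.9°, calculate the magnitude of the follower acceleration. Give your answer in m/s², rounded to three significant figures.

25.0

ω = 52.11 rad/s
x = r cosθ ⇒ ẍ = −rω² cosθ (ω constant).
|a| = rω²|cosθ| = 0.03·(52.11)²·|cos 107.9°| = 25.038 m/s².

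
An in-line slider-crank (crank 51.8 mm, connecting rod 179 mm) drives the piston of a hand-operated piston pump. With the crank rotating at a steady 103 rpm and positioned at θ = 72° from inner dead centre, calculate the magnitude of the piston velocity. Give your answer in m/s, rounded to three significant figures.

0.581

ω = 2π·103/60 = 10.79 rad/s
For an in-line slider-crank, x = r cosθ + √(L² − r² sin²θ), so v = −rω sinθ·[1 + r cosθ/√(L² − r² sin²θ)].
With r = 0.0518 m, L = 0.179 m, θ = 72°: √(L² − r² sin²θ) = 0.17209 m.
v = −0.0518·10.79·0.95106·[1 + 0.0518·0.30902/0.17209] = -0.5808 m/s.
|v| = 0.5808 m/s.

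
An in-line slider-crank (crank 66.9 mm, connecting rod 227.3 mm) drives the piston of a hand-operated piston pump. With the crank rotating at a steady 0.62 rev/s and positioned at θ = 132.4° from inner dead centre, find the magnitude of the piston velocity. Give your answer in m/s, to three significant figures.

0.153

ω = 2π·0.62 = 3.896 rad/s
For an in-line slider-crank, x = r cosθ + √(L² − r² sin²θ), so v = −rω sinθ·[1 + r cosθ/√(L² − r² sin²θ)].
With r = 0.0669 m, L = 0.2273 m, θ = 132.4°: √(L² − r² sin²θ) = 0.22187 m.
v = −0.0669·3.896·0.73846·[1 + 0.0669·-0.67430/0.22187] = -0.15332 m/s.
|v| = 0.15332 m/s.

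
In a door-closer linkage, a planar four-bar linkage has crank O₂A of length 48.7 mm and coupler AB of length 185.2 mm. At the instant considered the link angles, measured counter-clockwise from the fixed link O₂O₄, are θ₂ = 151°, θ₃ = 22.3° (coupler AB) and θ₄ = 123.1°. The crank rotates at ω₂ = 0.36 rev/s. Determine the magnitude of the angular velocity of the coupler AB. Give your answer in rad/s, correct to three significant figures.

0.283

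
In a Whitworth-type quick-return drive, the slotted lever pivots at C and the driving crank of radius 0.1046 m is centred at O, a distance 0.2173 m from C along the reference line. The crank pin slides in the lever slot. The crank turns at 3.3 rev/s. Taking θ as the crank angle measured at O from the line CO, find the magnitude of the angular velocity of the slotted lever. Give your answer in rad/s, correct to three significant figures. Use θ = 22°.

6.62

ω = 20.73 rad/s (from 3.3 rev/s).
Crank pin A relative to C: A = (d + r cosθ, r sinθ); lever angle φ = atan2(r sinθ, d + r cosθ).
Differentiating tanφ: φ̇ = rω(d cosθ + r)/(d² + r² + 2dr cosθ).
d² + r² + 2dr cosθ = |CA|² = 0.100309 m²;  d cosθ + r = +0.30608 m.
|ω_lever| = |0.1046·20.73·+0.30608| / 0.100309 = 6.6178 rad/s.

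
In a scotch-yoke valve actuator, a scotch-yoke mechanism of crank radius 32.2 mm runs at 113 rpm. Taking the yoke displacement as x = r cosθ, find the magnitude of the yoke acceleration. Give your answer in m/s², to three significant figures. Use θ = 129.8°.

2.89

ω = 11.83 rad/s (from 113 rpm).
x = r cosθ ⇒ ẍ = −rω² cosθ (ω constant).
|a| = rω²|cosθ| = 0.0322·(11.83)²·|cos 129.8°| = 2.8862 m/s².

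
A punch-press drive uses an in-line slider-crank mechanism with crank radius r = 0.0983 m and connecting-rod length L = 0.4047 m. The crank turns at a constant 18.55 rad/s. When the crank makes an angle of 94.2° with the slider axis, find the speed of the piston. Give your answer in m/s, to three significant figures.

1.79

ω = 18.55 rad/s
For an in-line slider-crank, x = r cosθ + √(L² − r² sin²θ), so v = −rω sinθ·[1 + r cosθ/√(L² − r² sin²θ)].
With r = 0.0983 m, L = 0.4047 m, θ = 94.2°: √(L² − r² sin²θ) = 0.39265 m.
v = −0.0983·18.55·0.99731·[1 + 0.0983·-0.07324/0.39265] = -1.7852 m/s.
|v| = 1.7852 m/s.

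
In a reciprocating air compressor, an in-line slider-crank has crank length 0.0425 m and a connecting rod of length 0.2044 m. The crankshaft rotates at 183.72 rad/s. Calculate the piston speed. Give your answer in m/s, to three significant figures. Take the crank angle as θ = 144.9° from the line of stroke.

ω = 183.7 rad/s
For an in-line slider-crank, x = r cosθ + √(L² − r² sin²θ), so v = −rω sinθ·[1 + r cosθ/√(L² − r² sin²θ)].
With r = 0.0425 m, L = 0.2044 m, θ = 144.9°: √(L² − r² sin²θ) = 0.20293 m.
v = −0.0425·183.7·0.57501·[1 + 0.0425·-0.81815/0.20293] = -3.7204 m/s.
|v| = 3.7204 m/s.

3.72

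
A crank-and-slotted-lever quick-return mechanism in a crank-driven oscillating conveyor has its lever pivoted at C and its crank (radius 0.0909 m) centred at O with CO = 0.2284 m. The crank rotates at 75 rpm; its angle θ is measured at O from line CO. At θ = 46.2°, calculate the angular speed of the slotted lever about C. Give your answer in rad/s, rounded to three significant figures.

1.99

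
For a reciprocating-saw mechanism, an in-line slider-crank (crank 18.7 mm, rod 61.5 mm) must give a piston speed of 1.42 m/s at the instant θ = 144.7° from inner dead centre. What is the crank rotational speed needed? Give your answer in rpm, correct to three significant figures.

For an in-line slider-crank, |v_piston| = rω|sinθ|·[1 + r cosθ/√(L² − r² sin²θ)].
With r = 0.0187 m, L = 0.0615 m, θ = 144.7°: the bracketed kinematic factor |dx/dθ| = 0.008082 m.
ω = v/|dx/dθ| = 1.42/0.008082 = 175.7 rad/s.
N = 60ω/(2π) = 1677.8 rpm.

1680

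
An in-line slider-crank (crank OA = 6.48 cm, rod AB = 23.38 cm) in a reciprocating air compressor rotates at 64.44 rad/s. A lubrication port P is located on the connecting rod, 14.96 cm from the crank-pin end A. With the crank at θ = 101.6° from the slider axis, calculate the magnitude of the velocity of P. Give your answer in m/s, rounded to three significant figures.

ω = 64.44 rad/s.  Crank-pin speed |V_A| = rω = 4.1757 m/s, perpendicular to OA.
Rod angle: sinφ = −(r/L) sinθ ⇒ φ = -15.753°; ω_rod = −rω cosθ/√(L²−r²sin²θ) = +3.7314 rad/s.
V_P = V_A + ω_rod × AP, with AP = 0.1496 m along the rod.
Components: V_Px = −rω sinθ − a·ω_rod·sinφ = -3.9389 m/s;  V_Py = rω cosθ + a·ω_rod·cosφ = -0.30239 m/s.
|V_P| = √(V_Px² + V_Py²) = 3.9505 m/s.

3.95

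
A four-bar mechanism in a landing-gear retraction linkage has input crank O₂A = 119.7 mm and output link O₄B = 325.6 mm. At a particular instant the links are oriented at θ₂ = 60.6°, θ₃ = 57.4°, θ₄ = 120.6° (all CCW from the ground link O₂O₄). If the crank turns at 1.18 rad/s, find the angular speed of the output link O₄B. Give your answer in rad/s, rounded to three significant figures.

ω₂ = 1.18 rad/s
Differentiating the loop-closure r₂e^{iθ₂}+r₃e^{iθ₃}=r₁+r₄e^{iθ₄} gives r₂ω₂e^{iθ₂}+r₃ω₃e^{iθ₃}=r₄ω₄e^{iθ₄}.
Eliminating the other unknown: ω₄ = r₂ω₂ sin(θ₂−θ₃) / [r₄ sin(θ₄−θ₃)].
Numerator sine = +0.05582; denominator sine = +0.89259.
Result = 0.1197·1.18·(+0.05582) / (0.3256·(+0.89259)) = +0.02713 rad/s; magnitude 0.02713 rad/s.

0.0271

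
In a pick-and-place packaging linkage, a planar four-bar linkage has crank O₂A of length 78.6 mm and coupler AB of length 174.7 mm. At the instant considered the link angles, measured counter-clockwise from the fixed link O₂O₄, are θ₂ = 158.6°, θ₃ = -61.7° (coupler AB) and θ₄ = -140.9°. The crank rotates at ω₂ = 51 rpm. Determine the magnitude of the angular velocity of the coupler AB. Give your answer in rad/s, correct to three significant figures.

ω₂ = 5.341 rad/s (from 51 rpm).
Differentiating the loop-closure r₂e^{iθ₂}+r₃e^{iθ₃}=r₁+r₄e^{iθ₄} gives r₂ω₂e^{iθ₂}+r₃ω₃e^{iθ₃}=r₄ω₄e^{iθ₄}.
Eliminating the other unknown: ω₃ = r₂ω₂ sin(θ₄−θ₂) / [r₃ sin(θ₃−θ₄)].
Numerator sine = +0.87036; denominator sine = +0.98229.
Result = 0.0786·5.341·(+0.87036) / (0.1747·(+0.98229)) = +2.1291 rad/s; magnitude 2.1291 rad/s.

2.13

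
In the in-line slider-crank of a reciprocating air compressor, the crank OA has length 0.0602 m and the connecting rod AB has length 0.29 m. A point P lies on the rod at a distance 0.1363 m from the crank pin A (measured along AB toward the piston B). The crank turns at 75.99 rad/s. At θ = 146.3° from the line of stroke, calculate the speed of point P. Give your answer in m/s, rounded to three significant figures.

ω = 75.99 rad/s.  Crank-pin speed |V_A| = rω = 4.5746 m/s, perpendicular to OA.
Rod angle: sinφ = −(r/L) sinθ ⇒ φ = -6.614°; ω_rod = −rω cosθ/√(L²−r²sin²θ) = +13.212 rad/s.
V_P = V_A + ω_rod × AP, with AP = 0.1363 m along the rod.
Components: V_Px = −rω sinθ − a·ω_rod·sinφ = -2.3308 m/s;  V_Py = rω cosθ + a·ω_rod·cosφ = -2.0171 m/s.
|V_P| = √(V_Px² + V_Py²) = 3.0824 m/s.

3.08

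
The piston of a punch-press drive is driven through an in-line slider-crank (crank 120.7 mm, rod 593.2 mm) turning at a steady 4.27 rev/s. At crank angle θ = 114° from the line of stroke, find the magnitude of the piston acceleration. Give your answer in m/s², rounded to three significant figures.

ω = 2π·4.27 = 26.83 rad/s
x(θ) = r cosθ + √(L² − r² sin²θ); with ω constant, a = ω²·d²x/dθ².
d²x/dθ² = −r cosθ − r²(cos2θ)/√u − r⁴ sin²2θ/(4u^{3/2}),  u = L² − r² sin²θ = 0.339728 m².
Substituting r = 0.1207 m, L = 0.5932 m, θ = 114°: d²x/dθ² = +0.06567 m.
a = ω²·d²x/dθ² = (26.83)²·(+0.06567) = +47.27 m/s²;  |a| = 47.27 m/s².

47.3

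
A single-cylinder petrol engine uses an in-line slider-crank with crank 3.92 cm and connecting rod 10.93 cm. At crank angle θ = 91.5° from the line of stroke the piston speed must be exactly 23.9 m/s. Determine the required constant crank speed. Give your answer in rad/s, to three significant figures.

For an in-line slider-crank, |v_piston| = rω|sinθ|·[1 + r cosθ/√(L² − r² sin²θ)].
With r = 0.0392 m, L = 0.1093 m, θ = 91.5°: the bracketed kinematic factor |dx/dθ| = 0.038792 m.
ω = v/|dx/dθ| = 23.9/0.038792 = 616.1 rad/s.

616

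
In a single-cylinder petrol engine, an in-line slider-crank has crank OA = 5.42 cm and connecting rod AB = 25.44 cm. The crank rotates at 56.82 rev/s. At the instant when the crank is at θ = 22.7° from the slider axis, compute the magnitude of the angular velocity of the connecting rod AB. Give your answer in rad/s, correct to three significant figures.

ω = 357 rad/s (converted from 56.82 rev/s).
The rod makes angle φ with the slider axis where L sinφ = r sinθ; differentiating, L cosφ·φ̇ = r ω cosθ.
L cosφ = √(L² − r² sin²θ) = 0.25354 m.
|ω_rod| = r ω |cosθ| / √(L² − r² sin²θ) = 0.0542·357·0.92254/0.25354 = 70.408 rad/s.

70.4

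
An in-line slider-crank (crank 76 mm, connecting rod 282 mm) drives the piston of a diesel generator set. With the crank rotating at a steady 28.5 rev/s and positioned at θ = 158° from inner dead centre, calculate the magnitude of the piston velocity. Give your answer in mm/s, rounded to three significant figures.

3820

ω = 2π·28.5 = 179.1 rad/s
For an in-line slider-crank, x = r cosθ + √(L² − r² sin²θ), so v = −rω sinθ·[1 + r cosθ/√(L² − r² sin²θ)].
With r = 0.076 m, L = 0.282 m, θ = 158°: √(L² − r² sin²θ) = 0.28056 m.
v = −0.076·179.1·0.37461·[1 + 0.076·-0.92718/0.28056] = -3.8177 m/s.
|v| = 3.8177 m/s = 3817.7 mm/s.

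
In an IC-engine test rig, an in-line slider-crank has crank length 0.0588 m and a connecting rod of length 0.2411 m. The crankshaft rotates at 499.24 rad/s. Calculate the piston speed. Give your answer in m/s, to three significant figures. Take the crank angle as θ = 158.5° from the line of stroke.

8.31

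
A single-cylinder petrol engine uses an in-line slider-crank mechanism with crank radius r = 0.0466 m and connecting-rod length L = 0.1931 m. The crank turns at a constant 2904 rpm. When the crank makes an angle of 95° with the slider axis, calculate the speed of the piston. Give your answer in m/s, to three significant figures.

ω = 2π·2904/60 = 304.1 rad/s
For an in-line slider-crank, x = r cosθ + √(L² − r² sin²θ), so v = −rω sinθ·[1 + r cosθ/√(L² − r² sin²θ)].
With r = 0.0466 m, L = 0.1931 m, θ = 95°: √(L² − r² sin²θ) = 0.18744 m.
v = −0.0466·304.1·0.99619·[1 + 0.0466·-0.08716/0.18744] = -13.812 m/s.
|v| = 13.812 m/s.

13.8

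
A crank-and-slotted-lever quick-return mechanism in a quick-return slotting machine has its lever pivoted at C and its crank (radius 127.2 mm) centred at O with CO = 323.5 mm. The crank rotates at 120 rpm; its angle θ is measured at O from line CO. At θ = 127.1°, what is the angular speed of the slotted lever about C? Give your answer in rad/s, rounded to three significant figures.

1.53

ω = 12.57 rad/s (from 120 rpm).
Crank pin A relative to C: A = (d + r cosθ, r sinθ); lever angle φ = atan2(r sinθ, d + r cosθ).
Differentiating tanφ: φ̇ = rω(d cosθ + r)/(d² + r² + 2dr cosθ).
d² + r² + 2dr cosθ = |CA|² = 0.071189 m²;  d cosθ + r = -0.067938 m.
|ω_lever| = |0.1272·12.57·-0.067938| / 0.071189 = 1.5254 rad/s.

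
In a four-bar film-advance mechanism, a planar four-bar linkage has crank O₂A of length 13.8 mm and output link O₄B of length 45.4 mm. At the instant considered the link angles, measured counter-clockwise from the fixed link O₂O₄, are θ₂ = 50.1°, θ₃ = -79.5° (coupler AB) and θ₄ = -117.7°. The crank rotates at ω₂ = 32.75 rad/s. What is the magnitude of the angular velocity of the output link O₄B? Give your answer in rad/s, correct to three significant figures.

12.4

ω₂ = 32.75 rad/s
Differentiating the loop-closure r₂e^{iθ₂}+r₃e^{iθ₃}=r₁+r₄e^{iθ₄} gives r₂ω₂e^{iθ₂}+r₃ω₃e^{iθ₃}=r₄ω₄e^{iθ₄}.
Eliminating the other unknown: ω₄ = r₂ω₂ sin(θ₂−θ₃) / [r₄ sin(θ₄−θ₃)].
Numerator sine = +0.77051; denominator sine = -0.61841.
Result = 0.0138·32.75·(+0.77051) / (0.0454·(-0.61841)) = -12.403 rad/s; magnitude 12.403 rad/s.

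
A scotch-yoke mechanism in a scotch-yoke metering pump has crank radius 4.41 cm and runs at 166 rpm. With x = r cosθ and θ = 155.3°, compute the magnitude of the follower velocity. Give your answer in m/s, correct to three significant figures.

ω = 17.38 rad/s (from 166 rpm).
x = r cosθ ⇒ ẋ = −rω sinθ.
|v| = rω|sinθ| = 0.0441·17.38·|sin 155.3°| = 0.32034 m/s.

0.320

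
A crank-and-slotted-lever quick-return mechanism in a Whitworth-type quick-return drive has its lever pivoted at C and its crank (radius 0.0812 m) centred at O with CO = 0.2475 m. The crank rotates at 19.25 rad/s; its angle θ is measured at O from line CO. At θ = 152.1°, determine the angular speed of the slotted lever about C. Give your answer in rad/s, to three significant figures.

ω = 19.25 rad/s
Crank pin A relative to C: A = (d + r cosθ, r sinθ); lever angle φ = atan2(r sinθ, d + r cosθ).
Differentiating tanφ: φ̇ = rω(d cosθ + r)/(d² + r² + 2dr cosθ).
d² + r² + 2dr cosθ = |CA|² = 0.0323276 m²;  d cosθ + r = -0.13753 m.
|ω_lever| = |0.0812·19.25·-0.13753| / 0.0323276 = 6.6499 rad/s.

6.65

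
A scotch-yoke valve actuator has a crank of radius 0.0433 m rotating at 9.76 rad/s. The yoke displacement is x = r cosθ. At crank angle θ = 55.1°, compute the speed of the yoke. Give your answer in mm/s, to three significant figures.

ω = 9.76 rad/s
x = r cosθ ⇒ ẋ = −rω sinθ.
|v| = rω|sinθ| = 0.0433·9.76·|sin 55.1°| = 0.3466 m/s = 346.6 mm/s.

347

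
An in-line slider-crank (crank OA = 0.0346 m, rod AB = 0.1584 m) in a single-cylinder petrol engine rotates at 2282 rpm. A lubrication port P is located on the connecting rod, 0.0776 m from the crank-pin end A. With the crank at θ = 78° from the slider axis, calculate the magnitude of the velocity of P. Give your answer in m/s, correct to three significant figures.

8.32

ω = 239 rad/s.  Crank-pin speed |V_A| = rω = 8.2684 m/s, perpendicular to OA.
Rod angle: sinφ = −(r/L) sinθ ⇒ φ = -12.337°; ω_rod = −rω cosθ/√(L²−r²sin²θ) = -11.109 rad/s.
V_P = V_A + ω_rod × AP, with AP = 0.0776 m along the rod.
Components: V_Px = −rω sinθ − a·ω_rod·sinφ = -8.2719 m/s;  V_Py = rω cosθ + a·ω_rod·cosφ = +0.87691 m/s.
|V_P| = √(V_Px² + V_Py²) = 8.3182 m/s.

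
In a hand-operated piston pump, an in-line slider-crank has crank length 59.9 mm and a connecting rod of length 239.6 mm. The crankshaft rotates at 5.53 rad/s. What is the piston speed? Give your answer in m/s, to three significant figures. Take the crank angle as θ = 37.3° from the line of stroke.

ω = 5.53 rad/s
For an in-line slider-crank, x = r cosθ + √(L² − r² sin²θ), so v = −rω sinθ·[1 + r cosθ/√(L² − r² sin²θ)].
With r = 0.0599 m, L = 0.2396 m, θ = 37.3°: √(L² − r² sin²θ) = 0.23683 m.
v = −0.0599·5.53·0.60599·[1 + 0.0599·0.79547/0.23683] = -0.24112 m/s.
|v| = 0.24112 m/s.

0.241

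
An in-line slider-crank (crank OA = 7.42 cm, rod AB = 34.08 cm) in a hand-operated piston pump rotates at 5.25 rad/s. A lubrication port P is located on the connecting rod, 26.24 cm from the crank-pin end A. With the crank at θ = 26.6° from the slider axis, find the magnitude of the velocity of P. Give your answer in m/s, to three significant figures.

ω = 5.25 rad/s.  Crank-pin speed |V_A| = rω = 0.38955 m/s, perpendicular to OA.
Rod angle: sinφ = −(r/L) sinθ ⇒ φ = -5.595°; ω_rod = −rω cosθ/√(L²−r²sin²θ) = -1.027 rad/s.
V_P = V_A + ω_rod × AP, with AP = 0.2624 m along the rod.
Components: V_Px = −rω sinθ − a·ω_rod·sinφ = -0.20069 m/s;  V_Py = rω cosθ + a·ω_rod·cosφ = +0.080129 m/s.
|V_P| = √(V_Px² + V_Py²) = 0.2161 m/s.

0.216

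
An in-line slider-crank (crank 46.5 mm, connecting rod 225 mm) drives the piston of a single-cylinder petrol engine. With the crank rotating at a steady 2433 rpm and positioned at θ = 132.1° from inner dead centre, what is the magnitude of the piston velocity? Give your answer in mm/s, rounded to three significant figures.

7560

ω = 2π·2433/60 = 254.8 rad/s
For an in-line slider-crank, x = r cosθ + √(L² − r² sin²θ), so v = −rω sinθ·[1 + r cosθ/√(L² − r² sin²θ)].
With r = 0.0465 m, L = 0.225 m, θ = 132.1°: √(L² − r² sin²θ) = 0.22234 m.
v = −0.0465·254.8·0.74198·[1 + 0.0465·-0.67043/0.22234] = -7.558 m/s.
|v| = 7.558 m/s = 7558 mm/s.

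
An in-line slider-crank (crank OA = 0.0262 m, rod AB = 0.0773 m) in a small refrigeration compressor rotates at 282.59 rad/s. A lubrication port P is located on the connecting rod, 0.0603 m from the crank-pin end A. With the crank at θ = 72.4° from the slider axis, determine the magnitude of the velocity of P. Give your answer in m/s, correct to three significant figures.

7.67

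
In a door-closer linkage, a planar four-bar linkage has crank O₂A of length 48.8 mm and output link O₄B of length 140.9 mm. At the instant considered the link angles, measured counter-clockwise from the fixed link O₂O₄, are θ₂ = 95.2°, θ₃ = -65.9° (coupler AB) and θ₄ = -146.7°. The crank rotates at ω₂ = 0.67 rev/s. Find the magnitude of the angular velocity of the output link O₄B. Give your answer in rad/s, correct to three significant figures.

ω₂ = 4.21 rad/s (from 0.67 rev/s).
Differentiating the loop-closure r₂e^{iθ₂}+r₃e^{iθ₃}=r₁+r₄e^{iθ₄} gives r₂ω₂e^{iθ₂}+r₃ω₃e^{iθ₃}=r₄ω₄e^{iθ₄}.
Eliminating the other unknown: ω₄ = r₂ω₂ sin(θ₂−θ₃) / [r₄ sin(θ₄−θ₃)].
Numerator sine = +0.32392; denominator sine = -0.98714.
Result = 0.0488·4.21·(+0.32392) / (0.1409·(-0.98714)) = -0.47843 rad/s; magnitude 0.47843 rad/s.

0.478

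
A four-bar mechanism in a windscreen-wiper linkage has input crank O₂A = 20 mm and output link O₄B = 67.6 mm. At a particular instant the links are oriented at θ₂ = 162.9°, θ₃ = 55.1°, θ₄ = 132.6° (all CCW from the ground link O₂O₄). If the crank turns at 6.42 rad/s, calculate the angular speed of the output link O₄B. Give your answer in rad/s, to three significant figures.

1.85

ω₂ = 6.42 rad/s
Differentiating the loop-closure r₂e^{iθ₂}+r₃e^{iθ₃}=r₁+r₄e^{iθ₄} gives r₂ω₂e^{iθ₂}+r₃ω₃e^{iθ₃}=r₄ω₄e^{iθ₄}.
Eliminating the other unknown: ω₄ = r₂ω₂ sin(θ₂−θ₃) / [r₄ sin(θ₄−θ₃)].
Numerator sine = +0.95213; denominator sine = +0.97630.
Result = 0.02·6.42·(+0.95213) / (0.0676·(+0.97630)) = +1.8524 rad/s; magnitude 1.8524 rad/s.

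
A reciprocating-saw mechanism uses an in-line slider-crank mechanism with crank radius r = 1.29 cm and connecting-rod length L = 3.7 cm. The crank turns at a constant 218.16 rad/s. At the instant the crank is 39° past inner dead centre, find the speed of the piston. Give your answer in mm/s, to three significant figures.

2260

ω = 218.2 rad/s
For an in-line slider-crank, x = r cosθ + √(L² − r² sin²θ), so v = −rω sinθ·[1 + r cosθ/√(L² − r² sin²θ)].
With r = 0.0129 m, L = 0.037 m, θ = 39°: √(L² − r² sin²θ) = 0.036098 m.
v = −0.0129·218.2·0.62932·[1 + 0.0129·0.77715/0.036098] = -2.2629 m/s.
|v| = 2.2629 m/s = 2262.9 mm/s.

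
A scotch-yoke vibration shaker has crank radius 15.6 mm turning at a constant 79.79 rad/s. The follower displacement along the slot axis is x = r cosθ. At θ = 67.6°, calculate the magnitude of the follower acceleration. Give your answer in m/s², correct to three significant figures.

ω = 79.79 rad/s
x = r cosθ ⇒ ẍ = −rω² cosθ (ω constant).
|a| = rω²|cosθ| = 0.0156·(79.79)²·|cos 67.6°| = 37.847 m/s².

37.8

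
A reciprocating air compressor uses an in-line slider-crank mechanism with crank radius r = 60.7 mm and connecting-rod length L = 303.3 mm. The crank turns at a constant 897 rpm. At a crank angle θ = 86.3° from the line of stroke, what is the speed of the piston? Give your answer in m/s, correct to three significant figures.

ω = 2π·897/60 = 93.93 rad/s
For an in-line slider-crank, x = r cosθ + √(L² − r² sin²θ), so v = −rω sinθ·[1 + r cosθ/√(L² − r² sin²θ)].
With r = 0.0607 m, L = 0.3033 m, θ = 86.3°: √(L² − r² sin²θ) = 0.29719 m.
v = −0.0607·93.93·0.99792·[1 + 0.0607·0.06453/0.29719] = -5.7649 m/s.
|v| = 5.7649 m/s.

5.76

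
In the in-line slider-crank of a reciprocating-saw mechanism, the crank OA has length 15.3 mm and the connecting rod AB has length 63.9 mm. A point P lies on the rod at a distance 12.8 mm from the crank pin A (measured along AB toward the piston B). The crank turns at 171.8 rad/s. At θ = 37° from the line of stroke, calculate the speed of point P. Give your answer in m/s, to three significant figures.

ω = 171.8 rad/s.  Crank-pin speed |V_A| = rω = 2.6285 m/s, perpendicular to OA.
Rod angle: sinφ = −(r/L) sinθ ⇒ φ = -8.285°; ω_rod = −rω cosθ/√(L²−r²sin²θ) = -33.199 rad/s.
V_P = V_A + ω_rod × AP, with AP = 0.0128 m along the rod.
Components: V_Px = −rω sinθ − a·ω_rod·sinφ = -1.6431 m/s;  V_Py = rω cosθ + a·ω_rod·cosφ = +1.6787 m/s.
|V_P| = √(V_Px² + V_Py²) = 2.349 m/s.

2.35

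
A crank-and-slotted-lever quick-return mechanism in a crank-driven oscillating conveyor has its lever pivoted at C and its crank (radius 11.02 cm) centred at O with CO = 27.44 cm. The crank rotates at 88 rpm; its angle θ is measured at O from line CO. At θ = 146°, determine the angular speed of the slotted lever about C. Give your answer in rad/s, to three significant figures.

ω = 9.215 rad/s (from 88 rpm).
Crank pin A relative to C: A = (d + r cosθ, r sinθ); lever angle φ = atan2(r sinθ, d + r cosθ).
Differentiating tanφ: φ̇ = rω(d cosθ + r)/(d² + r² + 2dr cosθ).
d² + r² + 2dr cosθ = |CA|² = 0.0373011 m²;  d cosθ + r = -0.11729 m.
|ω_lever| = |0.1102·9.215·-0.11729| / 0.0373011 = 3.1932 rad/s.

3.19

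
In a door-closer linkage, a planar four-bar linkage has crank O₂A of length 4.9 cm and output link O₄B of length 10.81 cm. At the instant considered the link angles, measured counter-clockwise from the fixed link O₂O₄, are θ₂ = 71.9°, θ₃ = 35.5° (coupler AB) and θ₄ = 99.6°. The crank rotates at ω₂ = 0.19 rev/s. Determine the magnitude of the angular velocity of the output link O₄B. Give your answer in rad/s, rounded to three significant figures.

0.357

ω₂ = 1.194 rad/s (from 0.19 rev/s).
Differentiating the loop-closure r₂e^{iθ₂}+r₃e^{iθ₃}=r₁+r₄e^{iθ₄} gives r₂ω₂e^{iθ₂}+r₃ω₃e^{iθ₃}=r₄ω₄e^{iθ₄}.
Eliminating the other unknown: ω₄ = r₂ω₂ sin(θ₂−θ₃) / [r₄ sin(θ₄−θ₃)].
Numerator sine = +0.59342; denominator sine = +0.89956.
Result = 0.049·1.194·(+0.59342) / (0.1081·(+0.89956)) = +0.35697 rad/s; magnitude 0.35697 rad/s.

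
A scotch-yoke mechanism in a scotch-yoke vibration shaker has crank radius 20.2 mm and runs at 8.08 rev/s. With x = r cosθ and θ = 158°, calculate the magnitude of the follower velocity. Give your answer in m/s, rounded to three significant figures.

ω = 50.77 rad/s (from 8.08 rev/s).
x = r cosθ ⇒ ẋ = −rω sinθ.
|v| = rω|sinθ| = 0.0202·50.77·|sin 158°| = 0.38417 m/s.

0.384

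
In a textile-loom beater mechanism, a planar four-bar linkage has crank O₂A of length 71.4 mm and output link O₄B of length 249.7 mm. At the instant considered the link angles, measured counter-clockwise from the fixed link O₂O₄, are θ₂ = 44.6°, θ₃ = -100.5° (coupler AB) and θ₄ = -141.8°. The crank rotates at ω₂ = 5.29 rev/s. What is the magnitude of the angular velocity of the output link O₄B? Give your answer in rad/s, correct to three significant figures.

8.24

ω₂ = 33.24 rad/s (from 5.29 rev/s).
Differentiating the loop-closure r₂e^{iθ₂}+r₃e^{iθ₃}=r₁+r₄e^{iθ₄} gives r₂ω₂e^{iθ₂}+r₃ω₃e^{iθ₃}=r₄ω₄e^{iθ₄}.
Eliminating the other unknown: ω₄ = r₂ω₂ sin(θ₂−θ₃) / [r₄ sin(θ₄−θ₃)].
Numerator sine = +0.57215; denominator sine = -0.66000.
Result = 0.0714·33.24·(+0.57215) / (0.2497·(-0.66000)) = -8.239 rad/s; magnitude 8.239 rad/s.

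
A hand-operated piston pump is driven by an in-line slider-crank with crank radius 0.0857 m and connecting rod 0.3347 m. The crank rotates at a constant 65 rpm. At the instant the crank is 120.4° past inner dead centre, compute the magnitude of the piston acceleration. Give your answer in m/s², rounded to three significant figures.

ω = 2π·65/60 = 6.807 rad/s
x(θ) = r cosθ + √(L² − r² sin²θ); with ω constant, a = ω²·d²x/dθ².
d²x/dθ² = −r cosθ − r²(cos2θ)/√u − r⁴ sin²2θ/(4u^{3/2}),  u = L² − r² sin²θ = 0.10656 m².
Substituting r = 0.0857 m, L = 0.3347 m, θ = 120.4°: d²x/dθ² = +0.054048 m.
a = ω²·d²x/dθ² = (6.807)²·(+0.054048) = +2.5042 m/s²;  |a| = 2.5042 m/s².

2.50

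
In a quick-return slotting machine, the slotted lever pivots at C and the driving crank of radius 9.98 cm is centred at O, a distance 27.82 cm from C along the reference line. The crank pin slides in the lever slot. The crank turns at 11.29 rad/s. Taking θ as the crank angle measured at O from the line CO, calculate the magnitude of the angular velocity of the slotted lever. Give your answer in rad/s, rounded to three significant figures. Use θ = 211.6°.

ω = 11.29 rad/s
Crank pin A relative to C: A = (d + r cosθ, r sinθ); lever angle φ = atan2(r sinθ, d + r cosθ).
Differentiating tanφ: φ̇ = rω(d cosθ + r)/(d² + r² + 2dr cosθ).
d² + r² + 2dr cosθ = |CA|² = 0.04006 m²;  d cosθ + r = -0.13715 m.
|ω_lever| = |0.0998·11.29·-0.13715| / 0.04006 = 3.8575 rad/s.

3.86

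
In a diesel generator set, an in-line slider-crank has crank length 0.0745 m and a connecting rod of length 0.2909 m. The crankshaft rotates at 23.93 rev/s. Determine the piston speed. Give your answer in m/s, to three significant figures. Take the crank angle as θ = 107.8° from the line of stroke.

ω = 2π·23.9 = 150.4 rad/s
For an in-line slider-crank, x = r cosθ + √(L² − r² sin²θ), so v = −rω sinθ·[1 + r cosθ/√(L² − r² sin²θ)].
With r = 0.0745 m, L = 0.2909 m, θ = 107.8°: √(L² − r² sin²θ) = 0.28212 m.
v = −0.0745·150.4·0.95213·[1 + 0.0745·-0.30570/0.28212] = -9.8044 m/s.
|v| = 9.8044 m/s.

9.80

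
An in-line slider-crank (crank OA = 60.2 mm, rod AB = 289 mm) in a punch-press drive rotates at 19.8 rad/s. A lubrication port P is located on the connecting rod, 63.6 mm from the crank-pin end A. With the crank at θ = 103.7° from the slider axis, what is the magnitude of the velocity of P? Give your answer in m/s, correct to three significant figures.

1.17

ω = 19.8 rad/s.  Crank-pin speed |V_A| = rω = 1.192 m/s, perpendicular to OA.
Rod angle: sinφ = −(r/L) sinθ ⇒ φ = -11.676°; ω_rod = −rω cosθ/√(L²−r²sin²θ) = +0.99746 rad/s.
V_P = V_A + ω_rod × AP, with AP = 0.0636 m along the rod.
Components: V_Px = −rω sinθ − a·ω_rod·sinφ = -1.1452 m/s;  V_Py = rω cosθ + a·ω_rod·cosφ = -0.22018 m/s.
|V_P| = √(V_Px² + V_Py²) = 1.1662 m/s.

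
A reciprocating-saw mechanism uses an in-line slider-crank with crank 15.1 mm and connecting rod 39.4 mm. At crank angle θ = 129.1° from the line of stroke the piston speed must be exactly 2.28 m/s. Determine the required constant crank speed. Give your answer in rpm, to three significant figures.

2490

For an in-line slider-crank, |v_piston| = rω|sinθ|·[1 + r cosθ/√(L² − r² sin²θ)].
With r = 0.0151 m, L = 0.0394 m, θ = 129.1°: the bracketed kinematic factor |dx/dθ| = 0.0087517 m.
ω = v/|dx/dθ| = 2.28/0.0087517 = 260.52 rad/s.
N = 60ω/(2π) = 2487.8 rpm.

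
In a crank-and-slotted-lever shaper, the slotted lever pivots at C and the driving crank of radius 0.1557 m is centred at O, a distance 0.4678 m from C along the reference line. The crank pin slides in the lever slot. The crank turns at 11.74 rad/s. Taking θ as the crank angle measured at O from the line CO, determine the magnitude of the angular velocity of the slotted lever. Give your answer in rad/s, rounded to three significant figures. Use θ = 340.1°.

ω = 11.74 rad/s
Crank pin A relative to C: A = (d + r cosθ, r sinθ); lever angle φ = atan2(r sinθ, d + r cosθ).
Differentiating tanφ: φ̇ = rω(d cosθ + r)/(d² + r² + 2dr cosθ).
d² + r² + 2dr cosθ = |CA|² = 0.380054 m²;  d cosθ + r = +0.59557 m.
|ω_lever| = |0.1557·11.74·+0.59557| / 0.380054 = 2.8645 rad/s.

2.86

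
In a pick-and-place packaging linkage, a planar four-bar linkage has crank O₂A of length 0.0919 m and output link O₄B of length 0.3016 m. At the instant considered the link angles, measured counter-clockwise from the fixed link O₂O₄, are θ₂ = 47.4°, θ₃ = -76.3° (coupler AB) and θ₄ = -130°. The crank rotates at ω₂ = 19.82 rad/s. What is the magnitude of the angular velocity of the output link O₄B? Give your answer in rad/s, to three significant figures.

ω₂ = 19.82 rad/s
Differentiating the loop-closure r₂e^{iθ₂}+r₃e^{iθ₃}=r₁+r₄e^{iθ₄} gives r₂ω₂e^{iθ₂}+r₃ω₃e^{iθ₃}=r₄ω₄e^{iθ₄}.
Eliminating the other unknown: ω₄ = r₂ω₂ sin(θ₂−θ₃) / [r₄ sin(θ₄−θ₃)].
Numerator sine = +0.83195; denominator sine = -0.80593.
Result = 0.0919·19.82·(+0.83195) / (0.3016·(-0.80593)) = -6.2343 rad/s; magnitude 6.2343 rad/s.

6.23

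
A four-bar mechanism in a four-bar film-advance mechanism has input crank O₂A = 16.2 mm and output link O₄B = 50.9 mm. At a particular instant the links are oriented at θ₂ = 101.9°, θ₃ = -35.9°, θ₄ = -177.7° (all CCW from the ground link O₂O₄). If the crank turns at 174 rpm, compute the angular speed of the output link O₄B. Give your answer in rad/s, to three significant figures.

ω₂ = 18.22 rad/s (from 174 rpm).
Differentiating the loop-closure r₂e^{iθ₂}+r₃e^{iθ₃}=r₁+r₄e^{iθ₄} gives r₂ω₂e^{iθ₂}+r₃ω₃e^{iθ₃}=r₄ω₄e^{iθ₄}.
Eliminating the other unknown: ω₄ = r₂ω₂ sin(θ₂−θ₃) / [r₄ sin(θ₄−θ₃)].
Numerator sine = +0.67172; denominator sine = -0.61841.
Result = 0.0162·18.22·(+0.67172) / (0.0509·(-0.61841)) = -6.2992 rad/s; magnitude 6.2992 rad/s.

6.30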